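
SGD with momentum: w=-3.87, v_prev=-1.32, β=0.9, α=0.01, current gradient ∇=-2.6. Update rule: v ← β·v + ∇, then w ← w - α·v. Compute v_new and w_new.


v_new = 0.9·-1.32 - 2.6 = -1.188 - 2.6 = -3.788
w_new = -3.87 - 0.01·-3.788 = -3.87 + 0.03788 = -3.83212

v_new=-3.788, w_new=-3.83212


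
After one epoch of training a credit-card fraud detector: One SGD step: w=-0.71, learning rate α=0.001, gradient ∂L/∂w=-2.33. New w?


w_new = w - α·∇
= -0.71 - 0.001·-2.33
= -0.71 + 0.00233
= -0.70767

-0.70767


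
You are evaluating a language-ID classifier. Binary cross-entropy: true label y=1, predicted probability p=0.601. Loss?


BCE = -[y·ln(p) + (1-y)·ln(1-p)]
= -1·ln(0.601) - 0
= -ln(0.601) = 0.5092

0.5092


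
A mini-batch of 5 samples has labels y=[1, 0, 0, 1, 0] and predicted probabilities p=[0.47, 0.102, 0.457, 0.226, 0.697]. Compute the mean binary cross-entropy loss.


L[0] = -ln(0.47) = 0.755
L[1] = -ln(1-0.102) = -ln(0.898) = 0.1076
L[2] = -ln(1-0.457) = -ln(0.543) = 0.6106
L[3] = -ln(0.226) = 1.4872
L[4] = -ln(1-0.697) = -ln(0.303) = 1.194
mean = (0.755 + 0.1076 + 0.6106 + 1.4872 + 1.194)/5 = 0.8309

0.8309


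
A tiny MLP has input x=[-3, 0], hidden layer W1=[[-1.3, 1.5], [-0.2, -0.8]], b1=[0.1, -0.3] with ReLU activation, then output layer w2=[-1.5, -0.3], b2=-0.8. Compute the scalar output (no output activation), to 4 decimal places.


z1[0] = (-1.3)·(-3) + (1.5)·(0) + 0.1 = 4.0
z1[1] = (-0.2)·(-3) + (-0.8)·(0) - 0.3 = 0.3
h = ReLU(z1) = [4.0, 0.3]
output = (-1.5)·(4.0) + (-0.3)·(0.3) - 0.8 = -6.89

-6.89


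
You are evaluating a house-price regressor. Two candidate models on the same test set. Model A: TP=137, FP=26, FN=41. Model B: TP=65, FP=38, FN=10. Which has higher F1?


Model A: P=137/163=0.8405, R=137/178=0.7697, F1=2PR/(P+R)=2TP/(2TP+FP+FN)=274/341=0.8035
Model B: P=65/103=0.6311, R=65/75=0.8667, F1=2PR/(P+R)=2TP/(2TP+FP+FN)=130/178=0.7303
0.8035 > 0.7303 → Model A

Model A


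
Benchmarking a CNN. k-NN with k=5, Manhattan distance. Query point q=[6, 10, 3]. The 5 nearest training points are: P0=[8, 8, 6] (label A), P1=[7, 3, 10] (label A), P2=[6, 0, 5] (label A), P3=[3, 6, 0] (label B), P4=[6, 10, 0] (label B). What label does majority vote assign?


d(q,P0) = 7  (label A)
d(q,P1) = 15  (label A)
d(q,P2) = 12  (label A)
d(q,P3) = 10  (label B)
d(q,P4) = 3  (label B)
Votes: A=3, B=2
Majority → A

A


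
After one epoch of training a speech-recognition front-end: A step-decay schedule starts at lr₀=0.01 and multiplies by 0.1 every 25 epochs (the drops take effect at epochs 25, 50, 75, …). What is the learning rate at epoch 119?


n_drops = ⌊119/25⌋ = 4
lr = 0.01·0.1^4 = 0.01·0.0001 = 0.000001

0.000001


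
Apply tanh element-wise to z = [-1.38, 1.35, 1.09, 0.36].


tanh(-1.38) = -0.881
tanh(1.35) = 0.8741
tanh(1.09) = 0.7969
tanh(0.36) = 0.3452
result = [-0.881, 0.8741, 0.7969, 0.3452]

[-0.881, 0.8741, 0.7969, 0.3452]


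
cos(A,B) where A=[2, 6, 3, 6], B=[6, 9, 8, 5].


A·B = 2·6 + 6·9 + 3·8 + 6·5 = 120
‖A‖ = √85 = 9.2195, ‖B‖ = √206 = 14.3527
cos = 120/(√85·√206) = 120/√17510 = 0.9069

0.9069


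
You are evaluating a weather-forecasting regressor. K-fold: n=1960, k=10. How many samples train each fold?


Fold size = 1960/10 = 196
Training per fold = 1960 - 196 = 1764

1764


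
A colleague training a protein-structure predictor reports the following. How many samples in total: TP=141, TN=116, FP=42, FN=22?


Total = TP + TN + FP + FN
= 141 + 116 + 42 + 22
= 321
(Predicted positive: 183, predicted negative: 138)

321


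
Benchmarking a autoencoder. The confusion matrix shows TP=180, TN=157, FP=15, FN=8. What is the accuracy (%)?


Accuracy = (TP+TN)/(TP+TN+FP+FN)
= (180+157)/(360)
= 337/360 = 93.61%

93.61%


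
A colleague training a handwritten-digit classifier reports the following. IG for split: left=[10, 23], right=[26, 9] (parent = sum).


Parent = [36, 32], H_parent = 0.9975
H_left = 0.885 (n=33), H_right = 0.8224 (n=35)
H_children = (33/68)·0.885 + (35/68)·0.8224 = 0.8528
IG = 0.9975 - 0.8528 = 0.1447

0.1447


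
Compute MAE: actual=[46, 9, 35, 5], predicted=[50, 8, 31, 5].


Absolute errors: |46-50|=4, |9-8|=1, |35-31|=4, |5-5|=0
Sum = 9
MAE = 9/4 = 9/4

9/4


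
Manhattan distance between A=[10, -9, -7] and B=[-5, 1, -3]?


d = |10+ 5| + |-9-1| + |-7+ 3|
  = 15 + 10 + 4
  = 29

29


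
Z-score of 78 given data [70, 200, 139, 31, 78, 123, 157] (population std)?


μ = 114, σ = 53.5484
z = (78 - 114)/53.5484 = -0.6723

-0.6723


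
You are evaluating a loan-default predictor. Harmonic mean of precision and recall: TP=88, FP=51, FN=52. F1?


Precision = 88/139 = 0.6331
Recall = 88/140 = 0.6286
F1 = 2·P·R/(P+R) = 2·TP/(2·TP+FP+FN) = 176/(176+51+52) = 176/279 = 0.6308

0.6308


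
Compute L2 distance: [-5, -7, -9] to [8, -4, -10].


d = √((-5-8)² + (-7+ 4)² + (-9+ 10)²)
  = √(169 + 9 + 1)
  = √179 = 13.3791

13.3791


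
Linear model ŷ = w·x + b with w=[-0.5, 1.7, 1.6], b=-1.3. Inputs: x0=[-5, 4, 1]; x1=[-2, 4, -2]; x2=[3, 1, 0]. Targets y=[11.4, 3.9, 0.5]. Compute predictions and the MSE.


ŷ0 = (-0.5)·(-5) + (1.7)·(4) + (1.6)·(1) - 1.3 = 9.6
ŷ1 = (-0.5)·(-2) + (1.7)·(4) + (1.6)·(-2) - 1.3 = 3.3
ŷ2 = (-0.5)·(3) + (1.7)·(1) + (1.6)·(0) - 1.3 = -1.1
errors² = [3.24, 0.36, 2.56]
MSE = 6.1600/3 = 2.0533

2.0533


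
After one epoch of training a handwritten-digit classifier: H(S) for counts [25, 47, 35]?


Probabilities: [25/107, 47/107, 35/107] ≈ [0.2336, 0.4393, 0.3271]
H = -((25/107)·log₂(25/107) + (47/107)·log₂(47/107) + (35/107)·log₂(35/107))
  = 1.5388 bits

1.5388 bits


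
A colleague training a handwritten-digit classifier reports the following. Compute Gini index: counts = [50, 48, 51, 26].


Probabilities: [50/175, 48/175, 51/175, 26/175] ≈ [0.2857, 0.2743, 0.2914, 0.1486]
Σpᵢ² = (2500 + 2304 + 2601 + 676)/175² = 8081/30625
Gini = 1 - Σpᵢ² = 1 - 8081/30625 = 0.7361

0.7361


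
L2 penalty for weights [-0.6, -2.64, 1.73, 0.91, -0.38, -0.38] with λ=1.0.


‖w‖₂² = (-0.6)² + (-2.64)² + (1.73)² + (0.91)² + (-0.38)² + (-0.38)²
     = 0.36 + 6.9696 + 2.9929 + 0.8281 + 0.1444 + 0.1444
     = 11.4394
λ·‖w‖₂² = 1.0·11.4394 = 11.4394

11.4394


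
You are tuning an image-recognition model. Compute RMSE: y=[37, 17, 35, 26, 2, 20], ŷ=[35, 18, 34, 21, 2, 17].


MSE = 40/6 = 6.6667
RMSE = √(40/6) = 2.582

2.582


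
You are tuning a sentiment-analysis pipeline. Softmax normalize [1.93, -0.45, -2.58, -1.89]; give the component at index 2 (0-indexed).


Exponentials: e^1.93=6.8895, e^-0.45=0.6376, e^-2.58=0.0758, e^-1.89=0.1511
Sum = 7.754
Softmax = [0.8885, 0.0822, 0.0098, 0.0195]
p[2] = 0.0758/7.754 = 0.0098

0.0098


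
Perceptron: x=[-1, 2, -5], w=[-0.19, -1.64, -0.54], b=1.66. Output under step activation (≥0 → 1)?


z = (-1)·(-0.19) + (2)·(-1.64) + (-5)·(-0.54) + 1.66
  = 1.27
step(z) = 1 (z≥0)

1


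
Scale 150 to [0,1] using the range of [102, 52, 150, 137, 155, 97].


min=52, max=155
(150-52)/(155-52) = 98/103 = 0.9515

0.9515


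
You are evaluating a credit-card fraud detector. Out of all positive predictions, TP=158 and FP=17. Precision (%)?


Precision = TP/(TP+FP)
= 158/(158+17)
= 158/175 = 90.29%

90.29%


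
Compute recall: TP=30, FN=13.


Recall = TP/(TP+FN)
= 30/(30+13)
= 30/43 = 69.77%

69.77%


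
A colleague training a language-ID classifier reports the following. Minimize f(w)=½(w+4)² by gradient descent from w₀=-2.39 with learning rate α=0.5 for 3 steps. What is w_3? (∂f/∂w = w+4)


step 1: grad = -2.39+4 = 1.61; w = -2.39 - 0.5·(1.61) = -3.195
step 2: grad = -3.195+4 = 0.805; w = -3.195 - 0.5·(0.805) = -3.5975
step 3: grad = -3.5975+4 = 0.4025; w = -3.5975 - 0.5·(0.4025) = -3.79875

-3.79875


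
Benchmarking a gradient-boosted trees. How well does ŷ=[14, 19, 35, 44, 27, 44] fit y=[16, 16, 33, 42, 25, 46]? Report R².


ȳ = 29.6667
SS_res = Σ(y-ŷ)² = 29
SS_tot = Σ(y-ȳ)² = 825.33
R² = 1 - SS_res/SS_tot = 1 - 0.0351 = 0.9649

0.9649


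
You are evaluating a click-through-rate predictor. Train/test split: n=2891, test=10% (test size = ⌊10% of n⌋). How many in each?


Test = ⌊2891·10/100⌋ = 289
Train = 2891 - 289 = 2602

Train: 2602, Test: 289


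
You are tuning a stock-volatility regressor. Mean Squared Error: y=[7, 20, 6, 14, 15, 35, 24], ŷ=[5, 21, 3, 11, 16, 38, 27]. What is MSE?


Squared errors: (7-5)²=4, (20-21)²=1, (6-3)²=9, (14-11)²=9, (15-16)²=1, (35-38)²=9, (24-27)²=9
Sum = 42
MSE = 42/7 = 6

6


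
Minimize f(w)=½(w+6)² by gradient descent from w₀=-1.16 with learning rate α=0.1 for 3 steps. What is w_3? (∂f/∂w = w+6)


step 1: grad = -1.16+6 = 4.84; w = -1.16 - 0.1·(4.84) = -1.644
step 2: grad = -1.644+6 = 4.356; w = -1.644 - 0.1·(4.356) = -2.0796
step 3: grad = -2.0796+6 = 3.9204; w = -2.0796 - 0.1·(3.9204) = -2.47164

-2.47164


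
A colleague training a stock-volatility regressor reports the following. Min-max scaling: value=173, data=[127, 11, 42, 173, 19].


min=11, max=173
(173-11)/(173-11) = 162/162 = 1.0

1.0


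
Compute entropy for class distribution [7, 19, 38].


Probabilities: [7/64, 19/64, 38/64] ≈ [0.1094, 0.2969, 0.5938]
H = -((7/64)·log₂(7/64) + (19/64)·log₂(19/64) + (38/64)·log₂(38/64))
  = 1.3159 bits

1.3159 bits


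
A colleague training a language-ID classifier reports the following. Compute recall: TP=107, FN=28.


Recall = TP/(TP+FN)
= 107/(107+28)
= 107/135 = 79.26%

79.26%


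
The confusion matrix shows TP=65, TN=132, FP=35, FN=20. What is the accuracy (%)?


Accuracy = (TP+TN)/(TP+TN+FP+FN)
= (65+132)/(252)
= 197/252 = 78.17%

78.17%


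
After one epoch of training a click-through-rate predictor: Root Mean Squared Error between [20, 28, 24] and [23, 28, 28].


MSE = 25/3 = 8.3333
RMSE = √(25/3) = 2.8868

2.8868


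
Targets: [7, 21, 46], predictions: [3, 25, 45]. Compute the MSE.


Squared errors: (7-3)²=16, (21-25)²=16, (46-45)²=1
Sum = 33
MSE = 33/3 = 11

11


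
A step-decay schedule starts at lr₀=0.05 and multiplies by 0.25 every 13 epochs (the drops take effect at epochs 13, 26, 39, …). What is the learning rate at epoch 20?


n_drops = ⌊20/13⌋ = 1
lr = 0.05·0.25^1 = 0.05·0.25 = 0.0125

0.0125


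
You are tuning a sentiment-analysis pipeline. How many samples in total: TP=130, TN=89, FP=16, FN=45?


Total = TP + TN + FP + FN
= 130 + 89 + 16 + 45
= 280
(Predicted positive: 146, predicted negative: 134)

280


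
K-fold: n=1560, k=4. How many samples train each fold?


Fold size = 1560/4 = 390
Training per fold = 1560 - 390 = 1170

1170


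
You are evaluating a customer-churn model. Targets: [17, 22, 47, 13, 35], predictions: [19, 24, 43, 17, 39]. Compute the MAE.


Absolute errors: |17-19|=2, |22-24|=2, |47-43|=4, |13-17|=4, |35-39|=4
Sum = 16
MAE = 16/5 = 16/5

16/5


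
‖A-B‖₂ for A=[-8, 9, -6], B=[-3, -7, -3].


d = √((-8+ 3)² + (9+ 7)² + (-6+ 3)²)
  = √(25 + 256 + 9)
  = √290 = 17.0294

17.0294


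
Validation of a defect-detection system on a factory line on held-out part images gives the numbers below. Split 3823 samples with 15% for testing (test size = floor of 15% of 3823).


Test = ⌊3823·15/100⌋ = 573
Train = 3823 - 573 = 3250

Train: 3250, Test: 573


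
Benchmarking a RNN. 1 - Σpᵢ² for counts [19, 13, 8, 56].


Probabilities: [19/96, 13/96, 8/96, 56/96] ≈ [0.1979, 0.1354, 0.0833, 0.5833]
Σpᵢ² = (361 + 169 + 64 + 3136)/96² = 3730/9216
Gini = 1 - Σpᵢ² = 1 - 3730/9216 = 0.5953

0.5953


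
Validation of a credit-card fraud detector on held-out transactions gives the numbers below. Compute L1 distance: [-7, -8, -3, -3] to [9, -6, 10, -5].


d = |-7-9| + |-8+ 6| + |-3-10| + |-3+ 5|
  = 16 + 2 + 13 + 2
  = 33

33


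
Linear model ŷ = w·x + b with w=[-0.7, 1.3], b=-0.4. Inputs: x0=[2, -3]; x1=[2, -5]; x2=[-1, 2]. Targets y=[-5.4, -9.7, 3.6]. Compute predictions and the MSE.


ŷ0 = (-0.7)·(2) + (1.3)·(-3) - 0.4 = -5.7
ŷ1 = (-0.7)·(2) + (1.3)·(-5) - 0.4 = -8.3
ŷ2 = (-0.7)·(-1) + (1.3)·(2) - 0.4 = 2.9
errors² = [0.09, 1.96, 0.49]
MSE = 2.5400/3 = 0.8467

0.8467


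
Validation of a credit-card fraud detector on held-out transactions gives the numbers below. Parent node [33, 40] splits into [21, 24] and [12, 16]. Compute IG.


Parent = [33, 40], H_parent = 0.9934
H_left = 0.9968 (n=45), H_right = 0.9852 (n=28)
H_children = (45/73)·0.9968 + (28/73)·0.9852 = 0.9924
IG = 0.9934 - 0.9924 = 0.001

0.001


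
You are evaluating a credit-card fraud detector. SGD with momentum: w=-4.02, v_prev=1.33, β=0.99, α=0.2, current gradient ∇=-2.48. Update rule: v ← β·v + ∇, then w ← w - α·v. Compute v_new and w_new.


v_new = 0.99·1.33 - 2.48 = 1.3167 - 2.48 = -1.1633
w_new = -4.02 - 0.2·-1.1633 = -4.02 + 0.23266 = -3.78734

v_new=-1.1633, w_new=-3.78734


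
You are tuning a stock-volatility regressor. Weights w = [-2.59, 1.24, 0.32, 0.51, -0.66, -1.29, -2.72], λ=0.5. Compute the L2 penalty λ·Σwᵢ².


‖w‖₂² = (-2.59)² + (1.24)² + (0.32)² + (0.51)² + (-0.66)² + (-1.29)² + (-2.72)²
     = 6.7081 + 1.5376 + 0.1024 + 0.2601 + 0.4356 + 1.6641 + 7.3984
     = 18.1063
λ·‖w‖₂² = 0.5·18.1063 = 9.05315

9.05315


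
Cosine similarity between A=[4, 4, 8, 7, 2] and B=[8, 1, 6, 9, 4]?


A·B = 4·8 + 4·1 + 8·6 + 7·9 + 2·4 = 155
‖A‖ = √149 = 12.2066, ‖B‖ = √198 = 14.0712
cos = 155/(√149·√198) = 155/√29502 = 0.9024

0.9024


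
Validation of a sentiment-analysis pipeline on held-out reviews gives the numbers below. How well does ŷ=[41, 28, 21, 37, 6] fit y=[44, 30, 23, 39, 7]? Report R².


ȳ = 28.6
SS_res = Σ(y-ŷ)² = 22
SS_tot = Σ(y-ȳ)² = 845.2
R² = 1 - SS_res/SS_tot = 1 - 0.026 = 0.974

0.974


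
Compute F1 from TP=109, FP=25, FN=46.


Precision = 109/134 = 0.8134
Recall = 109/155 = 0.7032
F1 = 2·P·R/(P+R) = 2·TP/(2·TP+FP+FN) = 218/(218+25+46) = 218/289 = 0.7543

0.7543


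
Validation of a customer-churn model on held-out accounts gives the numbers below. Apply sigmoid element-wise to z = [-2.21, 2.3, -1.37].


σ(-2.21) = 1/(1+e^2.21) = 0.0989
σ(2.3) = 1/(1+e^-2.3) = 0.9089
σ(-1.37) = 1/(1+e^1.37) = 0.2026
result = [0.0989, 0.9089, 0.2026]

[0.0989, 0.9089, 0.2026]


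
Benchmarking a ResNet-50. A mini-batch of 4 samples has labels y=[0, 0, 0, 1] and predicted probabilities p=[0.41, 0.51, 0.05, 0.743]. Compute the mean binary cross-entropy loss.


L[0] = -ln(1-0.41) = -ln(0.59) = 0.5276
L[1] = -ln(1-0.51) = -ln(0.49) = 0.7133
L[2] = -ln(1-0.05) = -ln(0.95) = 0.0513
L[3] = -ln(0.743) = 0.2971
mean = (0.5276 + 0.7133 + 0.0513 + 0.2971)/4 = 0.3973

0.3973


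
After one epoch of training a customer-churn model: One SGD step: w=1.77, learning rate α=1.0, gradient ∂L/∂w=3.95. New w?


w_new = w - α·∇
= 1.77 - 1.0·3.95
= 1.77 - 3.95
= -2.18

-2.18


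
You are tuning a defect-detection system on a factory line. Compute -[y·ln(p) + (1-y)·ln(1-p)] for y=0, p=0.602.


BCE = -[y·ln(p) + (1-y)·ln(1-p)]
= -0 - 1·ln(1-0.602)
= -ln(0.398) = 0.9213

0.9213


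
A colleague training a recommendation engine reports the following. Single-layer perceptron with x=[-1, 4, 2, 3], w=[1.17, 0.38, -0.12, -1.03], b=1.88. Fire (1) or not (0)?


z = (-1)·(1.17) + (4)·(0.38) + (2)·(-0.12) + (3)·(-1.03) + 1.88
  = -1.1
step(z) = 0 (z<0)

0


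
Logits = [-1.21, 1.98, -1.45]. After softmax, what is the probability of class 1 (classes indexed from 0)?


Exponentials: e^-1.21=0.2982, e^1.98=7.2427, e^-1.45=0.2346
Sum = 7.7755
Softmax = [0.0384, 0.9315, 0.0302]
p[1] = 7.2427/7.7755 = 0.9315

0.9315


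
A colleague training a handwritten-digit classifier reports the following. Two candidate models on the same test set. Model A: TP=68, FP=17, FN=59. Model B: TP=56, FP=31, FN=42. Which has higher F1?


Model A: P=68/85=0.8, R=68/127=0.5354, F1=2PR/(P+R)=2TP/(2TP+FP+FN)=136/212=0.6415
Model B: P=56/87=0.6437, R=56/98=0.5714, F1=2PR/(P+R)=2TP/(2TP+FP+FN)=112/185=0.6054
0.6415 > 0.6054 → Model A

Model A


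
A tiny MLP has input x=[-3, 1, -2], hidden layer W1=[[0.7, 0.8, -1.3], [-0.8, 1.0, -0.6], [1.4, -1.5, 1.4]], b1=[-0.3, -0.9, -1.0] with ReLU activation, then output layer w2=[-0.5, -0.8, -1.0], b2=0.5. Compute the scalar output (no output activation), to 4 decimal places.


z1[0] = (0.7)·(-3) + (0.8)·(1) + (-1.3)·(-2) - 0.3 = 1.0
z1[1] = (-0.8)·(-3) + (1.0)·(1) + (-0.6)·(-2) - 0.9 = 3.7
z1[2] = (1.4)·(-3) + (-1.5)·(1) + (1.4)·(-2) - 1.0 = -9.5
h = ReLU(z1) = [1.0, 3.7, 0.0]
output = (-0.5)·(1.0) + (-0.8)·(3.7) + (-1.0)·(0.0) + 0.5 = -2.96

-2.96


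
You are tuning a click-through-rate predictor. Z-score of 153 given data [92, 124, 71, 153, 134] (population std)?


μ = 114.8, σ = 29.4985
z = (153 - 114.8)/29.4985 = 1.295

1.295


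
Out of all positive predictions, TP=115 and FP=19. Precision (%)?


Precision = TP/(TP+FP)
= 115/(115+19)
= 115/134 = 85.82%

85.82%


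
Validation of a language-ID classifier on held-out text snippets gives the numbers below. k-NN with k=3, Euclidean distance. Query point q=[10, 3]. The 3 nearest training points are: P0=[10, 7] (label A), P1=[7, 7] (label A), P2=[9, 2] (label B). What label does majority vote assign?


d(q,P0) = 4.0  (label A)
d(q,P1) = 5.0  (label A)
d(q,P2) = 1.4142  (label B)
Votes: A=2, B=1
Majority → A

A


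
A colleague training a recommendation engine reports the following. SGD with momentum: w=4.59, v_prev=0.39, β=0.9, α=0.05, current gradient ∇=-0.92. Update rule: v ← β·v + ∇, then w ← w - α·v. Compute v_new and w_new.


v_new = 0.9·0.39 - 0.92 = 0.351 - 0.92 = -0.569
w_new = 4.59 - 0.05·-0.569 = 4.59 + 0.02845 = 4.61845

v_new=-0.569, w_new=4.61845


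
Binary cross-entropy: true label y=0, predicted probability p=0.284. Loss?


BCE = -[y·ln(p) + (1-y)·ln(1-p)]
= -0 - 1·ln(1-0.284)
= -ln(0.716) = 0.3341

0.3341


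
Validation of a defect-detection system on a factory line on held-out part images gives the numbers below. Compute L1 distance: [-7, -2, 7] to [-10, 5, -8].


d = |-7+ 10| + |-2-5| + |7+ 8|
  = 3 + 7 + 15
  = 25

25


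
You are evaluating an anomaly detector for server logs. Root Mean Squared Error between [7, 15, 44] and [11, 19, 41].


MSE = 41/3 = 13.6667
RMSE = √(41/3) = 3.6968

3.6968


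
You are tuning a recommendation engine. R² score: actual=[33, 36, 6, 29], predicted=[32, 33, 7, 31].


ȳ = 26
SS_res = Σ(y-ŷ)² = 15
SS_tot = Σ(y-ȳ)² = 558
R² = 1 - SS_res/SS_tot = 1 - 0.0269 = 0.9731

0.9731


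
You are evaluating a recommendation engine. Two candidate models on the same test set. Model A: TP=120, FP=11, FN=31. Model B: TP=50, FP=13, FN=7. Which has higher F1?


Model A: P=120/131=0.916, R=120/151=0.7947, F1=2PR/(P+R)=2TP/(2TP+FP+FN)=240/282=0.8511
Model B: P=50/63=0.7937, R=50/57=0.8772, F1=2PR/(P+R)=2TP/(2TP+FP+FN)=100/120=0.8333
0.8511 > 0.8333 → Model A

Model A


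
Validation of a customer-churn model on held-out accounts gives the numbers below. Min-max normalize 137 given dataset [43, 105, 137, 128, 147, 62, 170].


min=43, max=170
(137-43)/(170-43) = 94/127 = 0.7402

0.7402


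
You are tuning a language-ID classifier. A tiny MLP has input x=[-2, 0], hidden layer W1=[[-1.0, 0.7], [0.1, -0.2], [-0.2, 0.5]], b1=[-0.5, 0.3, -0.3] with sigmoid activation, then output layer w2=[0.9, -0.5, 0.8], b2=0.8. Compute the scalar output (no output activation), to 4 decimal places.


z1[0] = (-1.0)·(-2) + (0.7)·(0) - 0.5 = 1.5
z1[1] = (0.1)·(-2) + (-0.2)·(0) + 0.3 = 0.1
z1[2] = (-0.2)·(-2) + (0.5)·(0) - 0.3 = 0.1
h = sigmoid(z1) = [0.8176, 0.525, 0.525]
output = (0.9)·(0.8176) + (-0.5)·(0.525) + (0.8)·(0.525) + 0.8 = 1.6933

1.6933


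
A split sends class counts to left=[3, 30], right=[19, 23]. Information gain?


Parent = [22, 53], H_parent = 0.873
H_left = 0.4395 (n=33), H_right = 0.9934 (n=42)
H_children = (33/75)·0.4395 + (42/75)·0.9934 = 0.7497
IG = 0.873 - 0.7497 = 0.1233

0.1233


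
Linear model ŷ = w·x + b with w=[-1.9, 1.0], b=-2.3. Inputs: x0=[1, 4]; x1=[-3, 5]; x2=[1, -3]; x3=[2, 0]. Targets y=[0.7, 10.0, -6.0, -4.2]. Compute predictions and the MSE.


ŷ0 = (-1.9)·(1) + (1.0)·(4) - 2.3 = -0.2
ŷ1 = (-1.9)·(-3) + (1.0)·(5) - 2.3 = 8.4
ŷ2 = (-1.9)·(1) + (1.0)·(-3) - 2.3 = -7.2
ŷ3 = (-1.9)·(2) + (1.0)·(0) - 2.3 = -6.1
errors² = [0.81, 2.56, 1.44, 3.61]
MSE = 8.4200/4 = 2.105

2.105


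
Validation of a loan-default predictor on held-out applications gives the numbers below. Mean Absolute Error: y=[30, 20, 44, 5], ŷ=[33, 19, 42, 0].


Absolute errors: |30-33|=3, |20-19|=1, |44-42|=2, |5-0|=5
Sum = 11
MAE = 11/4 = 11/4

11/4


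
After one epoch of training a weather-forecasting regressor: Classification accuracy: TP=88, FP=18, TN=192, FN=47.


Accuracy = (TP+TN)/(TP+TN+FP+FN)
= (88+192)/(345)
= 280/345 = 81.16%

81.16%


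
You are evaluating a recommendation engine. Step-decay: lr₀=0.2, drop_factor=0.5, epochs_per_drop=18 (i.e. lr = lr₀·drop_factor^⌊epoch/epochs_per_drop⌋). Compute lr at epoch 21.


n_drops = ⌊21/18⌋ = 1
lr = 0.2·0.5^1 = 0.2·0.5 = 0.1

0.1


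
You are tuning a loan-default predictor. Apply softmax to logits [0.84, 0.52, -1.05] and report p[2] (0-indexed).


Exponentials: e^0.84=2.3164, e^0.52=1.682, e^-1.05=0.3499
Sum = 4.3483
Softmax = [0.5327, 0.3868, 0.0805]
p[2] = 0.3499/4.3483 = 0.0805

0.0805


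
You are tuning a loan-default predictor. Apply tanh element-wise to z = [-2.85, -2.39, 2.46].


tanh(-2.85) = -0.9933
tanh(-2.39) = -0.9833
tanh(2.46) = 0.9855
result = [-0.9933, -0.9833, 0.9855]

[-0.9933, -0.9833, 0.9855]


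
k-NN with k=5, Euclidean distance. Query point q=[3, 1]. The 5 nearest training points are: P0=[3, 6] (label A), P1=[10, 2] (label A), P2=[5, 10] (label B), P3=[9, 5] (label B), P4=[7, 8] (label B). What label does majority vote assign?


d(q,P0) = 5.0  (label A)
d(q,P1) = 7.0711  (label A)
d(q,P2) = 9.2195  (label B)
d(q,P3) = 7.2111  (label B)
d(q,P4) = 8.0623  (label B)
Votes: A=2, B=3
Majority → B

B


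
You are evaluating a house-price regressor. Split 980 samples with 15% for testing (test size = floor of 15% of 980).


Test = ⌊980·15/100⌋ = 147
Train = 980 - 147 = 833

Train: 833, Test: 147


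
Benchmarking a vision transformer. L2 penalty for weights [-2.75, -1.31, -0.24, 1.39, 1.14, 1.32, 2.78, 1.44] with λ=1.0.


‖w‖₂² = (-2.75)² + (-1.31)² + (-0.24)² + (1.39)² + (1.14)² + (1.32)² + (2.78)² + (1.44)²
     = 7.5625 + 1.7161 + 0.0576 + 1.9321 + 1.2996 + 1.7424 + 7.7284 + 2.0736
     = 24.1123
λ·‖w‖₂² = 1.0·24.1123 = 24.1123

24.1123


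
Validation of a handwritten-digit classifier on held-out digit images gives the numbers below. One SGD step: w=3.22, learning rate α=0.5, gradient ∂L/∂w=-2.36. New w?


w_new = w - α·∇
= 3.22 - 0.5·-2.36
= 3.22 + 1.18
= 4.4

4.4


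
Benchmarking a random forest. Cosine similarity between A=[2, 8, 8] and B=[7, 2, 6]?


A·B = 2·7 + 8·2 + 8·6 = 78
‖A‖ = √132 = 11.4891, ‖B‖ = √89 = 9.434
cos = 78/(√132·√89) = 78/√11748 = 0.7196

0.7196


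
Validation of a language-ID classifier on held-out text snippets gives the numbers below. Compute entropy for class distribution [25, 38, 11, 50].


Probabilities: [25/124, 38/124, 11/124, 50/124] ≈ [0.2016, 0.3065, 0.0887, 0.4032]
H = -((25/124)·log₂(25/124) + (38/124)·log₂(38/124) + (11/124)·log₂(11/124) + (50/124)·log₂(50/124))
  = 1.8271 bits

1.8271 bits


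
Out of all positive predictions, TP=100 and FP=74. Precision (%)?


Precision = TP/(TP+FP)
= 100/(100+74)
= 100/174 = 57.47%

57.47%


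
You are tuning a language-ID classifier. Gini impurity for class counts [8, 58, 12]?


Probabilities: [8/78, 58/78, 12/78] ≈ [0.1026, 0.7436, 0.1538]
Σpᵢ² = (64 + 3364 + 144)/78² = 3572/6084
Gini = 1 - Σpᵢ² = 1 - 3572/6084 = 0.4129

0.4129


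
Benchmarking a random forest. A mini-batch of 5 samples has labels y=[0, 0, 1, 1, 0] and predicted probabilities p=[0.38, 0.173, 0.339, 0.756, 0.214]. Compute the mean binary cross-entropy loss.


L[0] = -ln(1-0.38) = -ln(0.62) = 0.478
L[1] = -ln(1-0.173) = -ln(0.827) = 0.19
L[2] = -ln(0.339) = 1.0818
L[3] = -ln(0.756) = 0.2797
L[4] = -ln(1-0.214) = -ln(0.786) = 0.2408
mean = (0.478 + 0.19 + 1.0818 + 0.2797 + 0.2408)/5 = 0.4541

0.4541


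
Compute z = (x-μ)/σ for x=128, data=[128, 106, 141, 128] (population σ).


μ = 125.75, σ = 12.5773
z = (128 - 125.75)/12.5773 = 0.1789

0.1789


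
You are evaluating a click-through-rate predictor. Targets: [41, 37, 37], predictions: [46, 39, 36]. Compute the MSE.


Squared errors: (41-46)²=25, (37-39)²=4, (37-36)²=1
Sum = 30
MSE = 30/3 = 10

10


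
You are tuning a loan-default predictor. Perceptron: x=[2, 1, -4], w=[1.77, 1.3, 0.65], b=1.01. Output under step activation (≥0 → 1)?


z = (2)·(1.77) + (1)·(1.3) + (-4)·(0.65) + 1.01
  = 3.25
step(z) = 1 (z≥0)

1


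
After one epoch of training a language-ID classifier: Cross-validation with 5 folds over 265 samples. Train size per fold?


Fold size = 265/5 = 53
Training per fold = 265 - 53 = 212

212


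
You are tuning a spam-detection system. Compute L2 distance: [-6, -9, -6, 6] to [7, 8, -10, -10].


d = √((-6-7)² + (-9-8)² + (-6+ 10)² + (6+ 10)²)
  = √(169 + 289 + 16 + 256)
  = √730 = 27.0185

27.0185


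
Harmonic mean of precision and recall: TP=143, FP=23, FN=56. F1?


Precision = 143/166 = 0.8614
Recall = 143/199 = 0.7186
F1 = 2·P·R/(P+R) = 2·TP/(2·TP+FP+FN) = 286/(286+23+56) = 286/365 = 0.7836

0.7836


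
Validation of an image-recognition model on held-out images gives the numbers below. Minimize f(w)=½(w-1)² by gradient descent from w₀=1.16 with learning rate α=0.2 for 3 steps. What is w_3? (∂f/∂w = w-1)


step 1: grad = 1.16-1 = 0.16; w = 1.16 - 0.2·(0.16) = 1.128
step 2: grad = 1.128-1 = 0.128; w = 1.128 - 0.2·(0.128) = 1.1024
step 3: grad = 1.1024-1 = 0.1024; w = 1.1024 - 0.2·(0.1024) = 1.08192

1.08192


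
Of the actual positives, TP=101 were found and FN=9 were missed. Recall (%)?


Recall = TP/(TP+FN)
= 101/(101+9)
= 101/110 = 91.82%

91.82%


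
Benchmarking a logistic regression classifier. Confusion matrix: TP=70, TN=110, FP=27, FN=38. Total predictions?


Total = TP + TN + FP + FN
= 70 + 110 + 27 + 38
= 245
(Predicted positive: 97, predicted negative: 148)

245


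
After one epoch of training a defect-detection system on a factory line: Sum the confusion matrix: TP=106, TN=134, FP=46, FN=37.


Total = TP + TN + FP + FN
= 106 + 134 + 46 + 37
= 323
(Predicted positive: 152, predicted negative: 171)

323


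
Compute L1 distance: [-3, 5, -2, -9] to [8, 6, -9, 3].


d = |-3-8| + |5-6| + |-2+ 9| + |-9-3|
  = 11 + 1 + 7 + 12
  = 31

31


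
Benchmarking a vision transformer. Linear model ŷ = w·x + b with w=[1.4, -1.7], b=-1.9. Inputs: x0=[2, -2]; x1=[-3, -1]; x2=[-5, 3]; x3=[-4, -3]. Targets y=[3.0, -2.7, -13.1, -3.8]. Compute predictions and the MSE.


ŷ0 = (1.4)·(2) + (-1.7)·(-2) - 1.9 = 4.3
ŷ1 = (1.4)·(-3) + (-1.7)·(-1) - 1.9 = -4.4
ŷ2 = (1.4)·(-5) + (-1.7)·(3) - 1.9 = -14.0
ŷ3 = (1.4)·(-4) + (-1.7)·(-3) - 1.9 = -2.4
errors² = [1.69, 2.89, 0.81, 1.96]
MSE = 7.3500/4 = 1.8375

1.8375


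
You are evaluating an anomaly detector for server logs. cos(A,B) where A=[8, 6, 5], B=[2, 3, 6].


A·B = 8·2 + 6·3 + 5·6 = 64
‖A‖ = √125 = 11.1803, ‖B‖ = √49 = 7
cos = 64/(√125·√49) = 64/√6125 = 0.8178

0.8178


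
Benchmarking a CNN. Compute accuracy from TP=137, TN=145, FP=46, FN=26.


Accuracy = (TP+TN)/(TP+TN+FP+FN)
= (137+145)/(354)
= 282/354 = 79.66%

79.66%


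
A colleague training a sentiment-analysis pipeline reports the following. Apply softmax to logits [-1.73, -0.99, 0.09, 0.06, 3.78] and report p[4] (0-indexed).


Exponentials: e^-1.73=0.1773, e^-0.99=0.3716, e^0.09=1.0942, e^0.06=1.0618, e^3.78=43.816
Sum = 46.5209
Softmax = [0.0038, 0.008, 0.0235, 0.0228, 0.9419]
p[4] = 43.816/46.5209 = 0.9419

0.9419


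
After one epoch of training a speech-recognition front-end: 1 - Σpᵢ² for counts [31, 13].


Probabilities: [31/44, 13/44] ≈ [0.7045, 0.2955]
Σpᵢ² = (961 + 169)/44² = 1130/1936
Gini = 1 - Σpᵢ² = 1 - 1130/1936 = 0.4163

0.4163


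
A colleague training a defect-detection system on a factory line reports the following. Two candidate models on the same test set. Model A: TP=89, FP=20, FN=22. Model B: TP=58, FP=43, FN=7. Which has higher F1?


Model A: P=89/109=0.8165, R=89/111=0.8018, F1=2PR/(P+R)=2TP/(2TP+FP+FN)=178/220=0.8091
Model B: P=58/101=0.5743, R=58/65=0.8923, F1=2PR/(P+R)=2TP/(2TP+FP+FN)=116/166=0.6988
0.8091 > 0.6988 → Model A

Model A


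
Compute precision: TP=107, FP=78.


Precision = TP/(TP+FP)
= 107/(107+78)
= 107/185 = 57.84%

57.84%


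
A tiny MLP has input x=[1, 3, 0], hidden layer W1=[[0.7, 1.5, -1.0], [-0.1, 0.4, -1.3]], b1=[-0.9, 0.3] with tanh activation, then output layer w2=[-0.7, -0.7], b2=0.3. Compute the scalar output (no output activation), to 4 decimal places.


z1[0] = (0.7)·(1) + (1.5)·(3) + (-1.0)·(0) - 0.9 = 4.3
z1[1] = (-0.1)·(1) + (0.4)·(3) + (-1.3)·(0) + 0.3 = 1.4
h = tanh(z1) = [0.9996, 0.8854]
output = (-0.7)·(0.9996) + (-0.7)·(0.8854) + 0.3 = -1.0195

-1.0195


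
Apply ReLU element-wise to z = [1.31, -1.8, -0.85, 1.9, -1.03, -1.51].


ReLU(1.31) = max(0, 1.31) = 1.31
ReLU(-1.8) = max(0, -1.8) = 0.0
ReLU(-0.85) = max(0, -0.85) = 0.0
ReLU(1.9) = max(0, 1.9) = 1.9
ReLU(-1.03) = max(0, -1.03) = 0.0
ReLU(-1.51) = max(0, -1.51) = 0.0
result = [1.31, 0.0, 0.0, 1.9, 0.0, 0.0]

[1.31, 0.0, 0.0, 1.9, 0.0, 0.0]


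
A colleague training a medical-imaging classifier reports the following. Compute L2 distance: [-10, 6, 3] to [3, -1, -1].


d = √((-10-3)² + (6+ 1)² + (3+ 1)²)
  = √(169 + 49 + 16)
  = √234 = 15.2971

15.2971


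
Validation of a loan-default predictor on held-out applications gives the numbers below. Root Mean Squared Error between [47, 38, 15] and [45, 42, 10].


MSE = 45/3 = 15
RMSE = √(45/3) = 3.873

3.873


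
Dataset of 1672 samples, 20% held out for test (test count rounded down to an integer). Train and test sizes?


Test = ⌊1672·20/100⌋ = 334
Train = 1672 - 334 = 1338

Train: 1338, Test: 334


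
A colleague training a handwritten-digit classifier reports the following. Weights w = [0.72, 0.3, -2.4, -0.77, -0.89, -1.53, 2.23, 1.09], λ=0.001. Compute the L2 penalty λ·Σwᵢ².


‖w‖₂² = (0.72)² + (0.3)² + (-2.4)² + (-0.77)² + (-0.89)² + (-1.53)² + (2.23)² + (1.09)²
     = 0.5184 + 0.09 + 5.76 + 0.5929 + 0.7921 + 2.3409 + 4.9729 + 1.1881
     = 16.2553
λ·‖w‖₂² = 0.001·16.2553 = 0.016255

0.016255


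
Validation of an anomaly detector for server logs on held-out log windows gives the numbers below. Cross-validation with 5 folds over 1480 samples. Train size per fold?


Fold size = 1480/5 = 296
Training per fold = 1480 - 296 = 1184

1184


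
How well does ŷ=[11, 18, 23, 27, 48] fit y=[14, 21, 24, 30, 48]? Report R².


ȳ = 27.4
SS_res = Σ(y-ŷ)² = 28
SS_tot = Σ(y-ȳ)² = 663.2
R² = 1 - SS_res/SS_tot = 1 - 0.0422 = 0.9578

0.9578


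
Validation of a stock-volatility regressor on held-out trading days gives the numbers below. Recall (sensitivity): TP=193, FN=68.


Recall = TP/(TP+FN)
= 193/(193+68)
= 193/261 = 73.95%

73.95%


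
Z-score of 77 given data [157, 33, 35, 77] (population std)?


μ = 75.5, σ = 50.227
z = (77 - 75.5)/50.227 = 0.0299

0.0299


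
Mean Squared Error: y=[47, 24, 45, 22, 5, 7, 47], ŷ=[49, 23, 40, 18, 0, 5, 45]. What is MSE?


Squared errors: (47-49)²=4, (24-23)²=1, (45-40)²=25, (22-18)²=16, (5-0)²=25, (7-5)²=4, (47-45)²=4
Sum = 79
MSE = 79/7 = 79/7

79/7


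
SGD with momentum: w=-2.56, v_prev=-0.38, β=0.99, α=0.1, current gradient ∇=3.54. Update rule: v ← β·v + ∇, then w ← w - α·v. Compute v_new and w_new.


v_new = 0.99·-0.38 + 3.54 = -0.3762 + 3.54 = 3.1638
w_new = -2.56 - 0.1·3.1638 = -2.56 - 0.31638 = -2.87638

v_new=3.1638, w_new=-2.87638


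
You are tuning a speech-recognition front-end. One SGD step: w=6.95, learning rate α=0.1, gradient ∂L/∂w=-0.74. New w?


w_new = w - α·∇
= 6.95 - 0.1·-0.74
= 6.95 + 0.074
= 7.024

7.024


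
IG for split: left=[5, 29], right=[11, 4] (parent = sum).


Parent = [16, 33], H_parent = 0.9113
H_left = 0.6024 (n=34), H_right = 0.8366 (n=15)
H_children = (34/49)·0.6024 + (15/49)·0.8366 = 0.6741
IG = 0.9113 - 0.6741 = 0.2372

0.2372


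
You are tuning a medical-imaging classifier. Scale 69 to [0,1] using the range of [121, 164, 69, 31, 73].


min=31, max=164
(69-31)/(164-31) = 38/133 = 0.2857

0.2857


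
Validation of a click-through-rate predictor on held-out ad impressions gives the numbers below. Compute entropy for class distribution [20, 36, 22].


Probabilities: [20/78, 36/78, 22/78] ≈ [0.2564, 0.4615, 0.2821]
H = -((20/78)·log₂(20/78) + (36/78)·log₂(36/78) + (22/78)·log₂(22/78))
  = 1.5333 bits

1.5333 bits


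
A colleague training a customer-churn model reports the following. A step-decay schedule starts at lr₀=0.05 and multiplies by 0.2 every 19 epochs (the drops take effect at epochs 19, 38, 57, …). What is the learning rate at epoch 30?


n_drops = ⌊30/19⌋ = 1
lr = 0.05·0.2^1 = 0.05·0.2 = 0.01

0.01


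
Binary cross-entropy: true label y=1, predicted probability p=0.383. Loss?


BCE = -[y·ln(p) + (1-y)·ln(1-p)]
= -1·ln(0.383) - 0
= -ln(0.383) = 0.9597

0.9597


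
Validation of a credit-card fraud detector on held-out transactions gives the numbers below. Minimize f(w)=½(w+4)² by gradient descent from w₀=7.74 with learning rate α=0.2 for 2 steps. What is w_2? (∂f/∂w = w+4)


step 1: grad = 7.74+4 = 11.74; w = 7.74 - 0.2·(11.74) = 5.392
step 2: grad = 5.392+4 = 9.392; w = 5.392 - 0.2·(9.392) = 3.5136

3.5136


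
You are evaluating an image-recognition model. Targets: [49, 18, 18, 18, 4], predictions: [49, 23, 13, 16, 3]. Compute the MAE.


Absolute errors: |49-49|=0, |18-23|=5, |18-13|=5, |18-16|=2, |4-3|=1
Sum = 13
MAE = 13/5 = 13/5

13/5


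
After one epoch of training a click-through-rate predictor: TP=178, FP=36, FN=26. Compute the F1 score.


Precision = 178/214 = 0.8318
Recall = 178/204 = 0.8725
F1 = 2·P·R/(P+R) = 2·TP/(2·TP+FP+FN) = 356/(356+36+26) = 356/418 = 0.8517

0.8517


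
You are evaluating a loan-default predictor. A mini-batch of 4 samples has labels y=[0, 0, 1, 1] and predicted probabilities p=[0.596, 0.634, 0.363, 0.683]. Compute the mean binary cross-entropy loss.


L[0] = -ln(1-0.596) = -ln(0.404) = 0.9063
L[1] = -ln(1-0.634) = -ln(0.366) = 1.0051
L[2] = -ln(0.363) = 1.0134
L[3] = -ln(0.683) = 0.3813
mean = (0.9063 + 1.0051 + 1.0134 + 0.3813)/4 = 0.8265

0.8265


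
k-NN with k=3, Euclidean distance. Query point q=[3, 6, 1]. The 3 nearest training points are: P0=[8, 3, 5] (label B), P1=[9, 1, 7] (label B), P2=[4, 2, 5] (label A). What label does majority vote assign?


d(q,P0) = 7.0711  (label B)
d(q,P1) = 9.8489  (label B)
d(q,P2) = 5.7446  (label A)
Votes: A=1, B=2
Majority → B

B


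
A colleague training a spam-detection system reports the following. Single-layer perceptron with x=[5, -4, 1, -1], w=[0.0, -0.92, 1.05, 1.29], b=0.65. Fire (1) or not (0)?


z = (5)·(0.0) + (-4)·(-0.92) + (1)·(1.05) + (-1)·(1.29) + 0.65
  = 4.09
step(z) = 1 (z≥0)

1


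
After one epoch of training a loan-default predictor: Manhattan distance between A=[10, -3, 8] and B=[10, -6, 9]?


d = |10-10| + |-3+ 6| + |8-9|
  = 0 + 3 + 1
  = 4

4


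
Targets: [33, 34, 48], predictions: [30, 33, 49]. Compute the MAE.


Absolute errors: |33-30|=3, |34-33|=1, |48-49|=1
Sum = 5
MAE = 5/3 = 5/3

5/3


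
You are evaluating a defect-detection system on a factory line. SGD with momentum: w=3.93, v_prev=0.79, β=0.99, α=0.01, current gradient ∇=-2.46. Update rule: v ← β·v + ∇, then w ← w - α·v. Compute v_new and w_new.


v_new = 0.99·0.79 - 2.46 = 0.7821 - 2.46 = -1.6779
w_new = 3.93 - 0.01·-1.6779 = 3.93 + 0.016779 = 3.946779

v_new=-1.6779, w_new=3.946779


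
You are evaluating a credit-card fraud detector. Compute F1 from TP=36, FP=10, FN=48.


Precision = 36/46 = 0.7826
Recall = 36/84 = 0.4286
F1 = 2·P·R/(P+R) = 2·TP/(2·TP+FP+FN) = 72/(72+10+48) = 72/130 = 0.5538

0.5538


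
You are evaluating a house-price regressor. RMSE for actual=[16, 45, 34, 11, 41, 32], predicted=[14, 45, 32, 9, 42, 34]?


MSE = 17/6 = 2.8333
RMSE = √(17/6) = 1.6833

1.6833


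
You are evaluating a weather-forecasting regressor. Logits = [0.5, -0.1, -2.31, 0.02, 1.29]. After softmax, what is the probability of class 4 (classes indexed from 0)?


Exponentials: e^0.5=1.6487, e^-0.1=0.9048, e^-2.31=0.0993, e^0.02=1.0202, e^1.29=3.6328
Sum = 7.3058
Softmax = [0.2257, 0.1239, 0.0136, 0.1396, 0.4972]
p[4] = 3.6328/7.3058 = 0.4972

0.4972


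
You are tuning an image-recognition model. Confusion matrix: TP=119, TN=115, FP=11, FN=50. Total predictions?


Total = TP + TN + FP + FN
= 119 + 115 + 11 + 50
= 295
(Predicted positive: 130, predicted negative: 165)

295


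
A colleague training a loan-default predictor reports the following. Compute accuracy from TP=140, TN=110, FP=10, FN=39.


Accuracy = (TP+TN)/(TP+TN+FP+FN)
= (140+110)/(299)
= 250/299 = 83.61%

83.61%


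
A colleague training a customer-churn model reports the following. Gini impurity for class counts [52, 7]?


Probabilities: [52/59, 7/59] ≈ [0.8814, 0.1186]
Σpᵢ² = (2704 + 49)/59² = 2753/3481
Gini = 1 - Σpᵢ² = 1 - 2753/3481 = 0.2091

0.2091


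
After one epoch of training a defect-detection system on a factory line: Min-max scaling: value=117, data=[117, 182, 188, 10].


min=10, max=188
(117-10)/(188-10) = 107/178 = 0.6011

0.6011


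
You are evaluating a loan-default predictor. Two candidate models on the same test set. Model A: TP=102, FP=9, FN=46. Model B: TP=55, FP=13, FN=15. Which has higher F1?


Model A: P=102/111=0.9189, R=102/148=0.6892, F1=2PR/(P+R)=2TP/(2TP+FP+FN)=204/259=0.7876
Model B: P=55/68=0.8088, R=55/70=0.7857, F1=2PR/(P+R)=2TP/(2TP+FP+FN)=110/138=0.7971
0.7876 < 0.7971 → Model B

Model B


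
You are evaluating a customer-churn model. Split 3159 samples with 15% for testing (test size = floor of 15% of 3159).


Test = ⌊3159·15/100⌋ = 473
Train = 3159 - 473 = 2686

Train: 2686, Test: 473


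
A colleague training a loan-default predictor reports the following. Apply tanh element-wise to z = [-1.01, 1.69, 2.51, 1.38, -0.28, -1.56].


tanh(-1.01) = -0.7658
tanh(1.69) = 0.9341
tanh(2.51) = 0.9869
tanh(1.38) = 0.881
tanh(-0.28) = -0.2729
tanh(-1.56) = -0.9154
result = [-0.7658, 0.9341, 0.9869, 0.881, -0.2729, -0.9154]

[-0.7658, 0.9341, 0.9869, 0.881, -0.2729, -0.9154]


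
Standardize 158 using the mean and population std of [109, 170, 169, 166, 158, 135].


μ = 151.1667, σ = 22.2817
z = (158 - 151.1667)/22.2817 = 0.3067

0.3067


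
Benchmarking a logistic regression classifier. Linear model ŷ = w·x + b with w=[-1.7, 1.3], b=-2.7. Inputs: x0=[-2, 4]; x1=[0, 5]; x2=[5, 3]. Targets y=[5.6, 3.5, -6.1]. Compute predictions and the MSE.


ŷ0 = (-1.7)·(-2) + (1.3)·(4) - 2.7 = 5.9
ŷ1 = (-1.7)·(0) + (1.3)·(5) - 2.7 = 3.8
ŷ2 = (-1.7)·(5) + (1.3)·(3) - 2.7 = -7.3
errors² = [0.09, 0.09, 1.44]
MSE = 1.6200/3 = 0.54

0.54


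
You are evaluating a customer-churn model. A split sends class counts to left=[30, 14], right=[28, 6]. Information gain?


Parent = [58, 20], H_parent = 0.8213
H_left = 0.9024 (n=44), H_right = 0.6723 (n=34)
H_children = (44/78)·0.9024 + (34/78)·0.6723 = 0.8021
IG = 0.8213 - 0.8021 = 0.0192

0.0192
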